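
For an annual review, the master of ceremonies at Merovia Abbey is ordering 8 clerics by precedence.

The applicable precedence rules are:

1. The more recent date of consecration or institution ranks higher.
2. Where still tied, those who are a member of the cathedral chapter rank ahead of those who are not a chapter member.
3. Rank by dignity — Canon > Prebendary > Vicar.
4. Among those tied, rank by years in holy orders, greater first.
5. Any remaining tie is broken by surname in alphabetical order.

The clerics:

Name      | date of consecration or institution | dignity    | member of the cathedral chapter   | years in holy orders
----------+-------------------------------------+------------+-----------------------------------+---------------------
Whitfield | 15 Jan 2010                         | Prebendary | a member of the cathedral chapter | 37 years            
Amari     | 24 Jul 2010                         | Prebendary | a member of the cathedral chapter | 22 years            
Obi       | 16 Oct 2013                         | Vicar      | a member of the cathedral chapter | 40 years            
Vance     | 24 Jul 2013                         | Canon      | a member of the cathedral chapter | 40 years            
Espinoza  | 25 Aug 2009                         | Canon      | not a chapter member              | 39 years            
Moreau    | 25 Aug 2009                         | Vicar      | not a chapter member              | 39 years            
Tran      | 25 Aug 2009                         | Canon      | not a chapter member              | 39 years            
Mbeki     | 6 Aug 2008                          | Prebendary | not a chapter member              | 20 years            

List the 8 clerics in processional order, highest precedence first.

Obi, Vance, Amari, Whitfield, Espinoza, Tran, Moreau, Mbeki

By date of consecration or institution (later first): Obi (16 Oct 2013); then Vance (24 Jul 2013); then Amari (24 Jul 2010); then Whitfield (15 Jan 2010); then Espinoza, Tran and Moreau (each 25 Aug 2009); then Mbeki (6 Aug 2008).
Espinoza, Tran and Moreau are each not a chapter member, so the next rule applies.
Among Espinoza, Tran and Moreau, by dignity: Espinoza and Tran (Canon) before Moreau (Vicar).
Espinoza and Tran both have years in holy orders 39 years, so the next rule applies.
Among Espinoza and Tran, alphabetically by surname: Espinoza before Tran.
Full order: Obi, Vance, Amari, Whitfield, Espinoza, Tran, Moreau, Mbeki.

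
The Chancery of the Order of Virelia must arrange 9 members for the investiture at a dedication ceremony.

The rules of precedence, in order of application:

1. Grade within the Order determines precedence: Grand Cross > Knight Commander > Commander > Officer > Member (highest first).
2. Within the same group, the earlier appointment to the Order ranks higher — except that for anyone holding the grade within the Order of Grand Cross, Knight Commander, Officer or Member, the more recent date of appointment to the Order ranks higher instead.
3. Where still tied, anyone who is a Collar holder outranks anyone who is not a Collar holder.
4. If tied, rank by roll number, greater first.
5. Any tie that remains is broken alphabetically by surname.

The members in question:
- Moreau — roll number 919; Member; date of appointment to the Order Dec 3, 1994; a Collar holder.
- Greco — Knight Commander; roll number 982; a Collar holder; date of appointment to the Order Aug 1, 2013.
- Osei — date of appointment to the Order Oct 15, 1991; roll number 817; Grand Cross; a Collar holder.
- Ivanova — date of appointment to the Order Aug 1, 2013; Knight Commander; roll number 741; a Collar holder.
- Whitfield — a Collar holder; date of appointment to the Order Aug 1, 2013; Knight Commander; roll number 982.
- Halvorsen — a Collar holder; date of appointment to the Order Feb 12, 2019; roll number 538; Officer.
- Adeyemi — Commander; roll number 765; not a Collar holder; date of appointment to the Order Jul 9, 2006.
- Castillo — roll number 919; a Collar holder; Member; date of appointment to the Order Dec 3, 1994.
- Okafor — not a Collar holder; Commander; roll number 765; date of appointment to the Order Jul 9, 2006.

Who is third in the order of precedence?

By grade within the Order: Osei (Grand Cross); then Greco, Whitfield and Ivanova (Knight Commander); then Adeyemi and Okafor (Commander); then Halvorsen (Officer); then Castillo and Moreau (Member).
Greco, Whitfield and Ivanova all have date of appointment to the Order Aug 1, 2013, so the next rule applies.
Greco, Whitfield and Ivanova are each a Collar holder, so the next rule applies.
Among Greco, Whitfield and Ivanova, by roll number (higher first): Greco and Whitfield (982) before Ivanova (741).
Among Greco and Whitfield, alphabetically by surname: Greco before Whitfield.
Adeyemi and Okafor both have date of appointment to the Order Jul 9, 2006, so the next rule applies.
Adeyemi and Okafor are each not a Collar holder, so the next rule applies.
Adeyemi and Okafor both have roll number 765, so the next rule applies.
Among Adeyemi and Okafor, alphabetically by surname: Adeyemi before Okafor.
Castillo and Moreau both have date of appointment to the Order Dec 3, 1994, so the next rule applies.
Castillo and Moreau are each a Collar holder, so the next rule applies.
Castillo and Moreau both have roll number 919, so the next rule applies.
Among Castillo and Moreau, alphabetically by surname: Castillo before Moreau.
Order: Osei, Greco, Whitfield, Ivanova, Adeyemi, Okafor, Halvorsen, Castillo, Moreau.

Whitfield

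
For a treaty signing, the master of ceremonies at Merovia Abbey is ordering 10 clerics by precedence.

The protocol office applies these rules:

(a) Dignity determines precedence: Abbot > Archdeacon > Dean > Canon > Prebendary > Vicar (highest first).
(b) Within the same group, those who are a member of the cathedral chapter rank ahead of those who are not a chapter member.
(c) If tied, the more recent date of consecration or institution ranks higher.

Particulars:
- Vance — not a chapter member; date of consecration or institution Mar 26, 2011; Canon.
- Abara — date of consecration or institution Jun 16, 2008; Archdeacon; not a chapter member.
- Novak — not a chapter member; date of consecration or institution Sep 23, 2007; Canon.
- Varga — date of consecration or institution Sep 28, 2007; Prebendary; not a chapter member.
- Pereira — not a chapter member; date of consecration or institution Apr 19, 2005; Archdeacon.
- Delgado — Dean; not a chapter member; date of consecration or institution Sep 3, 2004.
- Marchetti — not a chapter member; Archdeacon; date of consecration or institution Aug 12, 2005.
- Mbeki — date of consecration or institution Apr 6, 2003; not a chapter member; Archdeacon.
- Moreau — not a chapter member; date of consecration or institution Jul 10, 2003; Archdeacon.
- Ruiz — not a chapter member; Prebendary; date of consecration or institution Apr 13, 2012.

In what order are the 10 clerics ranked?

By dignity: Abara, Marchetti, Pereira, Moreau and Mbeki (Archdeacon); then Delgado (Dean); then Vance and Novak (Canon); then Ruiz and Varga (Prebendary).
Abara, Marchetti, Pereira, Moreau and Mbeki are each not a chapter member, so the next rule applies.
Among Abara, Marchetti, Pereira, Moreau and Mbeki, by date of consecration or institution (later first): Abara (Jun 16, 2008) before Marchetti (Aug 12, 2005) before Pereira (Apr 19, 2005) before Moreau (Jul 10, 2003) before Mbeki (Apr 6, 2003).
Vance and Novak are each not a chapter member, so the next rule applies.
Among Vance and Novak, by date of consecration or institution (later first): Vance (Mar 26, 2011) before Novak (Sep 23, 2007).
Ruiz and Varga are each not a chapter member, so the next rule applies.
Among Ruiz and Varga, by date of consecration or institution (later first): Ruiz (Apr 13, 2012) before Varga (Sep 28, 2007).
Full order: Abara, Marchetti, Pereira, Moreau, Mbeki, Delgado, Vance, Novak, Ruiz, Varga.

Abara, Marchetti, Pereira, Moreau, Mbeki, Delgado, Vance, Novak, Ruiz, Varga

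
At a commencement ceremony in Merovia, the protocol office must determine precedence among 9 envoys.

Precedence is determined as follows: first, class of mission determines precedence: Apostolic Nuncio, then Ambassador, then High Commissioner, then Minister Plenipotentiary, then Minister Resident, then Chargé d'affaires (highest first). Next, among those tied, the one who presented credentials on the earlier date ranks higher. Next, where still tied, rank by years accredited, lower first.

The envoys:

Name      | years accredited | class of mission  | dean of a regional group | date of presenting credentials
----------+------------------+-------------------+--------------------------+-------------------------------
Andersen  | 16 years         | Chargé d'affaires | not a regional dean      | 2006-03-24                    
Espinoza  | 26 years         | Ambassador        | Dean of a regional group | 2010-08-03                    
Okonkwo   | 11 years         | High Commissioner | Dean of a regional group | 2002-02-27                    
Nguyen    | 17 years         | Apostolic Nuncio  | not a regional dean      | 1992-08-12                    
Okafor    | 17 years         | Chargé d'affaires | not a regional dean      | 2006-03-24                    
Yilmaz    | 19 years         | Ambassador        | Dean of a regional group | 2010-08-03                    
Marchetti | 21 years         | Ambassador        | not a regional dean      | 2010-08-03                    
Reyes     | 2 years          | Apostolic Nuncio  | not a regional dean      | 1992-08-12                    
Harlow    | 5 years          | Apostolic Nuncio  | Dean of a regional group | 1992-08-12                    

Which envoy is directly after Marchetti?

By class of mission: Reyes, Harlow and Nguyen (Apostolic Nuncio); then Yilmaz, Marchetti and Espinoza (Ambassador); then Okonkwo (High Commissioner); then Andersen and Okafor (Chargé d'affaires).
Reyes, Harlow and Nguyen all have date of presenting credentials 1992-08-12, so the next rule applies.
Among Reyes, Harlow and Nguyen, by years accredited (lower first): Reyes (2 years) before Harlow (5 years) before Nguyen (17 years).
Yilmaz, Marchetti and Espinoza all have date of presenting credentials 2010-08-03, so the next rule applies.
Among Yilmaz, Marchetti and Espinoza, by years accredited (lower first): Yilmaz (19 years) before Marchetti (21 years) before Espinoza (26 years).
Andersen and Okafor both have date of presenting credentials 2006-03-24, so the next rule applies.
Among Andersen and Okafor, by years accredited (lower first): Andersen (16 years) before Okafor (17 years).
Order: Reyes, Harlow, Nguyen, Yilmaz, Marchetti, Espinoza, Okonkwo, Andersen, Okafor.

Espinoza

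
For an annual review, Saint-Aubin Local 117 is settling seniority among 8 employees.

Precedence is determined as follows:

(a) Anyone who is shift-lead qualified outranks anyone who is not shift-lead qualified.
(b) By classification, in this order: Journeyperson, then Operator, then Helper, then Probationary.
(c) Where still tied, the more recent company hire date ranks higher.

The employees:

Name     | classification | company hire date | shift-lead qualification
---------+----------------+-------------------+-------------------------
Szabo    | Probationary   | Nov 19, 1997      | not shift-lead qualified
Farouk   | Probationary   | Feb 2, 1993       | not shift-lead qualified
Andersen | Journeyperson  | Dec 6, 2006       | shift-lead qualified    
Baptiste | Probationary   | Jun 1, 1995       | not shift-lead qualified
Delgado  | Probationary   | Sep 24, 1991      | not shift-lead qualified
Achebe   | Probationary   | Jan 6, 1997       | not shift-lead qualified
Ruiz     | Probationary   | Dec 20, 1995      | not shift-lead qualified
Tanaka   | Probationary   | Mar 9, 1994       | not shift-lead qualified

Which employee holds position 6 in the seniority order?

By the first rule: Andersen (shift-lead qualified); then Szabo, Achebe, Ruiz, Baptiste, Tanaka, Farouk and Delgado (each not shift-lead qualified).
Szabo, Achebe, Ruiz, Baptiste, Tanaka, Farouk and Delgado are each Probationary, so the next rule applies.
Among Szabo, Achebe, Ruiz, Baptiste, Tanaka, Farouk and Delgado, by company hire date (later first): Szabo (Nov 19, 1997) before Achebe (Jan 6, 1997) before Ruiz (Dec 20, 1995) before Baptiste (Jun 1, 1995) before Tanaka (Mar 9, 1994) before Farouk (Feb 2, 1993) before Delgado (Sep 24, 1991).
Order: Andersen, Szabo, Achebe, Ruiz, Baptiste, Tanaka, Farouk, Delgado.

Tanaka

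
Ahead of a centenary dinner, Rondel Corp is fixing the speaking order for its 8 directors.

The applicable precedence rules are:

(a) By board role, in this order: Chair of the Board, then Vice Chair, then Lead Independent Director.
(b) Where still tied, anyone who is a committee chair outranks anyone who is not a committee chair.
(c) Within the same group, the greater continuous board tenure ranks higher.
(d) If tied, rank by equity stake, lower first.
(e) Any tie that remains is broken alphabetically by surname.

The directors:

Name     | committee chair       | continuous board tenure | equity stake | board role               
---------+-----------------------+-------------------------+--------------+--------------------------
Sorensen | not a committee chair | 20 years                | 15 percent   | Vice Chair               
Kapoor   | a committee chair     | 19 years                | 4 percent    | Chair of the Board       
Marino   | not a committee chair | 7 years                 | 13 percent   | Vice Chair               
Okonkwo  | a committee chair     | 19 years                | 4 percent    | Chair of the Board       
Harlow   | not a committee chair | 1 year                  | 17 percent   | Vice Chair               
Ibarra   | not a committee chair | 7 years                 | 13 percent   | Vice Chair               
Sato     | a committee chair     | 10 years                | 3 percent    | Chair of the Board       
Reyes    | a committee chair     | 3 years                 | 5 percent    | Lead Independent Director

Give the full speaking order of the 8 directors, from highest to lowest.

Kapoor, Okonkwo, Sato, Sorensen, Ibarra, Marino, Harlow, Reyes

By board role: Kapoor, Okonkwo and Sato (Chair of the Board); then Sorensen, Ibarra, Marino and Harlow (Vice Chair); then Reyes (Lead Independent Director).
Kapoor, Okonkwo and Sato are each a committee chair, so the next rule applies.
Among Kapoor, Okonkwo and Sato, by continuous board tenure (higher first): Kapoor and Okonkwo (19 years) before Sato (10 years).
Kapoor and Okonkwo both have equity stake 4 percent, so the next rule applies.
Among Kapoor and Okonkwo, alphabetically by surname: Kapoor before Okonkwo.
Sorensen, Ibarra, Marino and Harlow are each not a committee chair, so the next rule applies.
Among Sorensen, Ibarra, Marino and Harlow, by continuous board tenure (higher first): Sorensen (20 years) before Ibarra and Marino (7 years) before Harlow (1 year).
Ibarra and Marino both have equity stake 13 percent, so the next rule applies.
Among Ibarra and Marino, alphabetically by surname: Ibarra before Marino.
Full order: Kapoor, Okonkwo, Sato, Sorensen, Ibarra, Marino, Harlow, Reyes.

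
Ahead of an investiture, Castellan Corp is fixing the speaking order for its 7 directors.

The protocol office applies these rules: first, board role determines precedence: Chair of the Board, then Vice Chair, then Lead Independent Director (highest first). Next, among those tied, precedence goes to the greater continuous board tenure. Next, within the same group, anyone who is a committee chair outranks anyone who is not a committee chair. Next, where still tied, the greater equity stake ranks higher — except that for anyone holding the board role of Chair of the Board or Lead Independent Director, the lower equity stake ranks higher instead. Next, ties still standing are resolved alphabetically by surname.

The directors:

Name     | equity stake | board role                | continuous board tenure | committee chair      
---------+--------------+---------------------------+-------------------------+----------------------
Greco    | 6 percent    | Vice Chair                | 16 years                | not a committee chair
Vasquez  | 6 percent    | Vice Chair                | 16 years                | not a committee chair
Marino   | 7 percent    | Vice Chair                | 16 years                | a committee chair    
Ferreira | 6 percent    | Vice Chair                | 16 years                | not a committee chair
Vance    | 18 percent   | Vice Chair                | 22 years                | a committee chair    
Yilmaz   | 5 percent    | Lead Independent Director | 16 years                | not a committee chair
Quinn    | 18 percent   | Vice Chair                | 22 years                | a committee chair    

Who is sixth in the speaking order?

By board role: Quinn, Vance, Marino, Ferreira, Greco and Vasquez (Vice Chair); then Yilmaz (Lead Independent Director).
Among Quinn, Vance, Marino, Ferreira, Greco and Vasquez, by continuous board tenure (higher first): Quinn and Vance (22 years) before Marino, Ferreira, Greco and Vasquez (16 years).
Quinn and Vance are each a committee chair, so the next rule applies.
Quinn and Vance both have equity stake 18 percent, so the next rule applies.
Among Quinn and Vance, alphabetically by surname: Quinn before Vance.
Among Marino, Ferreira, Greco and Vasquez, a committee chair before not a committee chair: Marino (a committee chair) before Ferreira, Greco and Vasquez (not a committee chair).
Ferreira, Greco and Vasquez all have equity stake 6 percent, so the next rule applies.
Among Ferreira, Greco and Vasquez, alphabetically by surname: Ferreira before Greco before Vasquez.
Order: Quinn, Vance, Marino, Ferreira, Greco, Vasquez, Yilmaz.

Vasquez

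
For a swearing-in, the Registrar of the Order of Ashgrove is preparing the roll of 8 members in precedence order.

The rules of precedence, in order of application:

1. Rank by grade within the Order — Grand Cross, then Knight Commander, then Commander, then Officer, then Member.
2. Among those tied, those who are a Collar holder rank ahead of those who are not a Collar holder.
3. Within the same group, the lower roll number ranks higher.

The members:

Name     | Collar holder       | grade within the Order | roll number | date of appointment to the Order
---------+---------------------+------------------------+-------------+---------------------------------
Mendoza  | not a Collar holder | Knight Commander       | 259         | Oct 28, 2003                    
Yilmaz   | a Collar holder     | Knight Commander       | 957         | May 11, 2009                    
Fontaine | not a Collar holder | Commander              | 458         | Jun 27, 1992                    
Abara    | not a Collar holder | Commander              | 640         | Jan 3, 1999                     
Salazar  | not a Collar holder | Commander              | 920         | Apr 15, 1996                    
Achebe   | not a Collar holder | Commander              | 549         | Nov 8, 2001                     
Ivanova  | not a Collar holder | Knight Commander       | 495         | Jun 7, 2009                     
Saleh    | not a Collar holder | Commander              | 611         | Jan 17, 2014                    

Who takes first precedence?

By grade within the Order: Yilmaz, Mendoza and Ivanova (Knight Commander); then Fontaine, Achebe, Saleh, Abara and Salazar (Commander).
Among Yilmaz, Mendoza and Ivanova, a Collar holder before not a Collar holder: Yilmaz (a Collar holder) before Mendoza and Ivanova (not a Collar holder).
Among Mendoza and Ivanova, by roll number (lower first): Mendoza (259) before Ivanova (495).
Fontaine, Achebe, Saleh, Abara and Salazar are each not a Collar holder, so the next rule applies.
Among Fontaine, Achebe, Saleh, Abara and Salazar, by roll number (lower first): Fontaine (458) before Achebe (549) before Saleh (611) before Abara (640) before Salazar (920).
Order: Yilmaz, Mendoza, Ivanova, Fontaine, Achebe, Saleh, Abara, Salazar.

Yilmaz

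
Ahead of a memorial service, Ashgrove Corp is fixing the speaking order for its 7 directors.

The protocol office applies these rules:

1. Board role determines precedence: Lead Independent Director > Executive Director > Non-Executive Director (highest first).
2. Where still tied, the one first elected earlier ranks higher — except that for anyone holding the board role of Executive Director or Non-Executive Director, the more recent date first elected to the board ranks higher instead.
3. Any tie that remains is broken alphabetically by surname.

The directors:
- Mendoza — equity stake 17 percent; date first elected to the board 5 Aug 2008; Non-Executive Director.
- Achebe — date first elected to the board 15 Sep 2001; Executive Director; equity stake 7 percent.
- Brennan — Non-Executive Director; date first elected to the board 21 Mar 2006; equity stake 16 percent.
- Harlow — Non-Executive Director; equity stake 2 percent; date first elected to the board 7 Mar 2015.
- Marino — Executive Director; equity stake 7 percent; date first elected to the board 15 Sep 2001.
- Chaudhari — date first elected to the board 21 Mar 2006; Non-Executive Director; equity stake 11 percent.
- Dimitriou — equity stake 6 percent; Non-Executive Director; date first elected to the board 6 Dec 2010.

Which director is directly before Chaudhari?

Brennan

By board role: Achebe and Marino (Executive Director); then Harlow, Dimitriou, Mendoza, Brennan and Chaudhari (Non-Executive Director).
Achebe and Marino both have date first elected to the board 15 Sep 2001, so the next rule applies.
Among Achebe and Marino, alphabetically by surname: Achebe before Marino.
Among Harlow, Dimitriou, Mendoza, Brennan and Chaudhari, by date first elected to the board (later first) (reversed rule for this group): Harlow (7 Mar 2015) before Dimitriou (6 Dec 2010) before Mendoza (5 Aug 2008) before Brennan and Chaudhari (21 Mar 2006).
Among Brennan and Chaudhari, alphabetically by surname: Brennan before Chaudhari.
Order: Achebe, Marino, Harlow, Dimitriou, Mendoza, Brennan, Chaudhari.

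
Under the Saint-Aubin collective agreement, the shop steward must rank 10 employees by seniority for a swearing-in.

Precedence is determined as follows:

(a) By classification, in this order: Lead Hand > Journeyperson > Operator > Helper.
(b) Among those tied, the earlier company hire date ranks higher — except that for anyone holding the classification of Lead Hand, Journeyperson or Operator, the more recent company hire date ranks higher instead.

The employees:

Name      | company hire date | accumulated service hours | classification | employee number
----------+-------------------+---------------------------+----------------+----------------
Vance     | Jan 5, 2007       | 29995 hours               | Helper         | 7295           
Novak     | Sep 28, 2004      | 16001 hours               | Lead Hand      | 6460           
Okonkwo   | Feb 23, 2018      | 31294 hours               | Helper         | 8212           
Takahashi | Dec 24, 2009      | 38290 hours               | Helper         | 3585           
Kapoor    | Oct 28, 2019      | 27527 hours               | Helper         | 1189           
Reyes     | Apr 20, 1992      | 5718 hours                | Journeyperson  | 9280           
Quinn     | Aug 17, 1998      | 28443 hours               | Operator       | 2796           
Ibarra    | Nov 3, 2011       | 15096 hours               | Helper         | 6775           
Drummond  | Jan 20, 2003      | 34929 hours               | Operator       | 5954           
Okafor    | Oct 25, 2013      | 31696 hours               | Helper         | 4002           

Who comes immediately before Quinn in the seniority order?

Drummond

By classification: Novak (Lead Hand); then Reyes (Journeyperson); then Drummond and Quinn (Operator); then Vance, Takahashi, Ibarra, Okafor, Okonkwo and Kapoor (Helper).
Among Drummond and Quinn, by company hire date (later first) (reversed rule for this group): Drummond (Jan 20, 2003) before Quinn (Aug 17, 1998).
Among Vance, Takahashi, Ibarra, Okafor, Okonkwo and Kapoor, by company hire date (earlier first): Vance (Jan 5, 2007) before Takahashi (Dec 24, 2009) before Ibarra (Nov 3, 2011) before Okafor (Oct 25, 2013) before Okonkwo (Feb 23, 2018) before Kapoor (Oct 28, 2019).
Order: Novak, Reyes, Drummond, Quinn, Vance, Takahashi, Ibarra, Okafor, Okonkwo, Kapoor.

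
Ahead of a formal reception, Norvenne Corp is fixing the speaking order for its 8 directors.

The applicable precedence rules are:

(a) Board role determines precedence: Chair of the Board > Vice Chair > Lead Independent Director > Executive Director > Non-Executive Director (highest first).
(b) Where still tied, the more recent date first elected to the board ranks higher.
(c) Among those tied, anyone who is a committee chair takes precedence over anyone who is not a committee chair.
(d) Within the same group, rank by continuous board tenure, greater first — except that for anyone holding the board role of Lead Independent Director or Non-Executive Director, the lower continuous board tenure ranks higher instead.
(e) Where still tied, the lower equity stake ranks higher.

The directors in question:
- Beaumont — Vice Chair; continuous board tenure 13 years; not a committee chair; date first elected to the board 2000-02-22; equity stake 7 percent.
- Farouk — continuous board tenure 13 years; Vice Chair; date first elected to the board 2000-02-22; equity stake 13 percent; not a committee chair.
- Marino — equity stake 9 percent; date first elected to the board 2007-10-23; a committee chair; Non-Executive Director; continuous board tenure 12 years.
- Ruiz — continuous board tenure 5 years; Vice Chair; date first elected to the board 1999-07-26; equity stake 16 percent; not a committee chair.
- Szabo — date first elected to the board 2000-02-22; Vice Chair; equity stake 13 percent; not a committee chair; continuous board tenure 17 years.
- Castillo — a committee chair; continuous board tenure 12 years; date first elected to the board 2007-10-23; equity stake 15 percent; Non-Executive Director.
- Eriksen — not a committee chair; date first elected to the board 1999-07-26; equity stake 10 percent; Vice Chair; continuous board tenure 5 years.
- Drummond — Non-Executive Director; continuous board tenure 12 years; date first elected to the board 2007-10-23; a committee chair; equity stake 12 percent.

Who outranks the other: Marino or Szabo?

Szabo

By board role: Szabo, Beaumont, Farouk, Eriksen and Ruiz (Vice Chair); then Marino, Drummond and Castillo (Non-Executive Director).
Among Szabo, Beaumont, Farouk, Eriksen and Ruiz, by date first elected to the board (later first): Szabo, Beaumont and Farouk (2000-02-22) before Eriksen and Ruiz (1999-07-26).
Szabo, Beaumont and Farouk are each not a committee chair, so the next rule applies.
Among Szabo, Beaumont and Farouk, by continuous board tenure (higher first): Szabo (17 years) before Beaumont and Farouk (13 years).
Among Beaumont and Farouk, by equity stake (lower first): Beaumont (7 percent) before Farouk (13 percent).
Eriksen and Ruiz are each not a committee chair, so the next rule applies.
Eriksen and Ruiz both have continuous board tenure 5 years, so the next rule applies.
Among Eriksen and Ruiz, by equity stake (lower first): Eriksen (10 percent) before Ruiz (16 percent).
Marino, Drummond and Castillo all have date first elected to the board 2007-10-23, so the next rule applies.
Marino, Drummond and Castillo are each a committee chair, so the next rule applies.
Marino, Drummond and Castillo all have continuous board tenure 12 years, so the next rule applies.
Among Marino, Drummond and Castillo, by equity stake (lower first): Marino (9 percent) before Drummond (12 percent) before Castillo (15 percent).
So Szabo takes precedence.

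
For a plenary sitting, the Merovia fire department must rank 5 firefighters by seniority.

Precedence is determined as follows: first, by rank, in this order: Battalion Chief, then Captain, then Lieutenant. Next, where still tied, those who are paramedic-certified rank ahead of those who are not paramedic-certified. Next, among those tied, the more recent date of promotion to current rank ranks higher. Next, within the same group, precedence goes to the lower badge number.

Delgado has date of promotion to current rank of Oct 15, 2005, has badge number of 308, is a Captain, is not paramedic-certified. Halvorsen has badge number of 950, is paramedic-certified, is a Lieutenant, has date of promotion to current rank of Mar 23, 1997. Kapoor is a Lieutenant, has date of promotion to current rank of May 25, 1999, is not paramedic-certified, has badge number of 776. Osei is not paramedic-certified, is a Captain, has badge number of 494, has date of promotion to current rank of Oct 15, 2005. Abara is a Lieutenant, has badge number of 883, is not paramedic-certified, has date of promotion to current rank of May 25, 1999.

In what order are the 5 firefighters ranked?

Delgado, Osei, Halvorsen, Kapoor, Abara

By rank: Delgado and Osei (Captain); then Halvorsen, Kapoor and Abara (Lieutenant).
Delgado and Osei are each not paramedic-certified, so the next rule applies.
Delgado and Osei both have date of promotion to current rank Oct 15, 2005, so the next rule applies.
Among Delgado and Osei, by badge number (lower first): Delgado (308) before Osei (494).
Among Halvorsen, Kapoor and Abara, paramedic-certified before not paramedic-certified: Halvorsen (paramedic-certified) before Kapoor and Abara (not paramedic-certified).
Kapoor and Abara both have date of promotion to current rank May 25, 1999, so the next rule applies.
Among Kapoor and Abara, by badge number (lower first): Kapoor (776) before Abara (883).
Full order: Delgado, Osei, Halvorsen, Kapoor, Abara.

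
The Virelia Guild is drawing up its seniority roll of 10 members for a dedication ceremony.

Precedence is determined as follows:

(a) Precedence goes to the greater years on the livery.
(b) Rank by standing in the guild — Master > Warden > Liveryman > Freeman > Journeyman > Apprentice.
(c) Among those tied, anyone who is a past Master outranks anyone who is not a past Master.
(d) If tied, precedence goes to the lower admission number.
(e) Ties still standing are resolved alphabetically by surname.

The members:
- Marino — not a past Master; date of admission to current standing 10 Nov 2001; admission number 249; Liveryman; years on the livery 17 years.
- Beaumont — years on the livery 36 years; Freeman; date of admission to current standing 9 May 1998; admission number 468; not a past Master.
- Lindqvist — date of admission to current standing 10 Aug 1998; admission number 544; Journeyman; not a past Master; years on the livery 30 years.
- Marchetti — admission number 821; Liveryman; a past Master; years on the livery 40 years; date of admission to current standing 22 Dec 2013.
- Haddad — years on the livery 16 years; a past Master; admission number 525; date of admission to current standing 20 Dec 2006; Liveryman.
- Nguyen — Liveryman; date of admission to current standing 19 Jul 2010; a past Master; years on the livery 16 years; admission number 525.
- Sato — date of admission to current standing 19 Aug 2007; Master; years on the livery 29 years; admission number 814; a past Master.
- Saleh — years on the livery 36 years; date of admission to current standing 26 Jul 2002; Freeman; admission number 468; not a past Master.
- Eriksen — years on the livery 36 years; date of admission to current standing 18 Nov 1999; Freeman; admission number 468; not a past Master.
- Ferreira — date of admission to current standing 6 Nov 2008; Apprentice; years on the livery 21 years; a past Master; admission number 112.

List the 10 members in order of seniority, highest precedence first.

Marchetti, Beaumont, Eriksen, Saleh, Lindqvist, Sato, Ferreira, Marino, Haddad, Nguyen

By years on the livery (higher first): Marchetti (40 years); then Beaumont, Eriksen and Saleh (each 36 years); then Lindqvist (30 years); then Sato (29 years); then Ferreira (21 years); then Marino (17 years); then Haddad and Nguyen (both 16 years).
Beaumont, Eriksen and Saleh are each Freeman, so the next rule applies.
Beaumont, Eriksen and Saleh are each not a past Master, so the next rule applies.
Beaumont, Eriksen and Saleh all have admission number 468, so the next rule applies.
Among Beaumont, Eriksen and Saleh, alphabetically by surname: Beaumont before Eriksen before Saleh.
Haddad and Nguyen are each Liveryman, so the next rule applies.
Haddad and Nguyen are each a past Master, so the next rule applies.
Haddad and Nguyen both have admission number 525, so the next rule applies.
Among Haddad and Nguyen, alphabetically by surname: Haddad before Nguyen.
Full order: Marchetti, Beaumont, Eriksen, Saleh, Lindqvist, Sato, Ferreira, Marino, Haddad, Nguyen.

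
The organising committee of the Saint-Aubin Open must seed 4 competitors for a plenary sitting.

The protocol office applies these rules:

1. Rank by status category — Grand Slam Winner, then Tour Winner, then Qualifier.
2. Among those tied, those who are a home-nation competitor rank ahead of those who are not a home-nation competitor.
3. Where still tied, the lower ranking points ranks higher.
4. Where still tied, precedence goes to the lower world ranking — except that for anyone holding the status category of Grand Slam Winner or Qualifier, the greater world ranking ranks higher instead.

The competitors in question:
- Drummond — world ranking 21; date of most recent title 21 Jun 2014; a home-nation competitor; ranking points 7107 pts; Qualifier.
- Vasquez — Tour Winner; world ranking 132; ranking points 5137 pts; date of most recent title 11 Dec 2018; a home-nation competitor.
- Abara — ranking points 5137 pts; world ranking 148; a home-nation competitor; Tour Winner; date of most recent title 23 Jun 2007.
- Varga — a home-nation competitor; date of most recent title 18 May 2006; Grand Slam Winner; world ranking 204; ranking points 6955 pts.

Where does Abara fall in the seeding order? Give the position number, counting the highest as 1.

By status category: Varga (Grand Slam Winner); then Vasquez and Abara (Tour Winner); then Drummond (Qualifier).
Vasquez and Abara are each a home-nation competitor, so the next rule applies.
Vasquez and Abara both have ranking points 5137 pts, so the next rule applies.
Among Vasquez and Abara, by world ranking (lower first): Vasquez (132) before Abara (148).
Order: Varga, Vasquez, Abara, Drummond. So position 3.

3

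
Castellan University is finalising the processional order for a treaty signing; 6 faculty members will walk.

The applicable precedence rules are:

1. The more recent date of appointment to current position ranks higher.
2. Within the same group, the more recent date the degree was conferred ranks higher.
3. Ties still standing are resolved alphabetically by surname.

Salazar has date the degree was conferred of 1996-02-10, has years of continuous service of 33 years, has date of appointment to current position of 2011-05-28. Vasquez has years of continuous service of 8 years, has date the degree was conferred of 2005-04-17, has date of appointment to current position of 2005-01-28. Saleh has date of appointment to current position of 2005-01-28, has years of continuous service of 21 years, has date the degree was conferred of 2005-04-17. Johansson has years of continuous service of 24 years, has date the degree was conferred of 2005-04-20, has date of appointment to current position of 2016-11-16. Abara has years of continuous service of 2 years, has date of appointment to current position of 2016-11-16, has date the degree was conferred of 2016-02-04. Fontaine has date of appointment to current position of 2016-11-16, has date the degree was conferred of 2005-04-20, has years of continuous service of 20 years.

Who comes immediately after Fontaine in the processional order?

Johansson

By date of appointment to current position (later first): Abara, Fontaine and Johansson (each 2016-11-16); then Salazar (2011-05-28); then Saleh and Vasquez (both 2005-01-28).
Among Abara, Fontaine and Johansson, by date the degree was conferred (later first): Abara (2016-02-04) before Fontaine and Johansson (2005-04-20).
Among Fontaine and Johansson, alphabetically by surname: Fontaine before Johansson.
Saleh and Vasquez both have date the degree was conferred 2005-04-17, so the next rule applies.
Among Saleh and Vasquez, alphabetically by surname: Saleh before Vasquez.
Order: Abara, Fontaine, Johansson, Salazar, Saleh, Vasquez.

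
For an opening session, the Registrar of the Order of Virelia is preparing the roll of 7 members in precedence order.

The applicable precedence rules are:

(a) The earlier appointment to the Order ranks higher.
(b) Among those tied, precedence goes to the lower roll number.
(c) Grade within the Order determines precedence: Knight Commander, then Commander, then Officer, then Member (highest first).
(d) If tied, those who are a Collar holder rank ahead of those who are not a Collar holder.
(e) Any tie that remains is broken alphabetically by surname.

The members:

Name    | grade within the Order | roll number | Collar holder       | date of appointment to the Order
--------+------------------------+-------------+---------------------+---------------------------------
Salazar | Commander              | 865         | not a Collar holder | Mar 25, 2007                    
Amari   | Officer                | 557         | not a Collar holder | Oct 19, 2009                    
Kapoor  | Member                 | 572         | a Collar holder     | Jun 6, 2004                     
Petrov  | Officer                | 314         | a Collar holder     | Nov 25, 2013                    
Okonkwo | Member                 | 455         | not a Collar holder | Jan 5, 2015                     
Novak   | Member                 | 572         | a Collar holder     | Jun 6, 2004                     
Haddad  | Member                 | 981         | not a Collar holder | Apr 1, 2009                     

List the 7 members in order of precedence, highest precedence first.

Kapoor, Novak, Salazar, Haddad, Amari, Petrov, Okonkwo

By date of appointment to the Order (earlier first): Kapoor and Novak (both Jun 6, 2004); then Salazar (Mar 25, 2007); then Haddad (Apr 1, 2009); then Amari (Oct 19, 2009); then Petrov (Nov 25, 2013); then Okonkwo (Jan 5, 2015).
Kapoor and Novak both have roll number 572, so the next rule applies.
Kapoor and Novak are each Member, so the next rule applies.
Kapoor and Novak are each a Collar holder, so the next rule applies.
Among Kapoor and Novak, alphabetically by surname: Kapoor before Novak.
Full order: Kapoor, Novak, Salazar, Haddad, Amari, Petrov, Okonkwo.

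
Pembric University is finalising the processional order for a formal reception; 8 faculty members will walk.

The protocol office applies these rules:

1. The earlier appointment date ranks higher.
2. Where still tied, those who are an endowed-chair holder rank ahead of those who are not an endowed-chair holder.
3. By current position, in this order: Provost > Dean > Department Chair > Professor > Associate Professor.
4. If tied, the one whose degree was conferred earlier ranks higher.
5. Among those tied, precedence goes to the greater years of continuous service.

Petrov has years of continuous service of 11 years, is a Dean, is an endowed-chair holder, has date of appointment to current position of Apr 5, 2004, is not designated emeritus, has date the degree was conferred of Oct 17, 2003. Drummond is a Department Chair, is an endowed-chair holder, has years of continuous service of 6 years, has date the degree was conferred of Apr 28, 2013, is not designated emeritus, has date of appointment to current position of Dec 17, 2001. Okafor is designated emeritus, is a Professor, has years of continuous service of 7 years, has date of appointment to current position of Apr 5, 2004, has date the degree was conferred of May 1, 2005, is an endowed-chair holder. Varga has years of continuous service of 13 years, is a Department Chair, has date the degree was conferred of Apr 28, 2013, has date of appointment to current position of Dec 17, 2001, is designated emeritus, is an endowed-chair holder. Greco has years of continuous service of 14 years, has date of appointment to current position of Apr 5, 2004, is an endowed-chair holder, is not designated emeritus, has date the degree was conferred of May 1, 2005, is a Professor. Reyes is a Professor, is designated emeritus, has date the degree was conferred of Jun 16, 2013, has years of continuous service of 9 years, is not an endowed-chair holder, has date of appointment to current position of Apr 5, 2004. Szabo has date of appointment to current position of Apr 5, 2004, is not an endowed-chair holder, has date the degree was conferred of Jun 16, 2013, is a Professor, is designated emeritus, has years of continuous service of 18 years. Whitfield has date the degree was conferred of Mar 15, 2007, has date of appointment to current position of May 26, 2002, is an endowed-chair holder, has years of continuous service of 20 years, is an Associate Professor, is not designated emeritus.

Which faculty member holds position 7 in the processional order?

By date of appointment to current position (earlier first): Varga and Drummond (both Dec 17, 2001); then Whitfield (May 26, 2002); then Petrov, Greco, Okafor, Szabo and Reyes (each Apr 5, 2004).
Varga and Drummond are each an endowed-chair holder, so the next rule applies.
Varga and Drummond are each Department Chair, so the next rule applies.
Varga and Drummond both have date the degree was conferred Apr 28, 2013, so the next rule applies.
Among Varga and Drummond, by years of continuous service (higher first): Varga (13 years) before Drummond (6 years).
Among Petrov, Greco, Okafor, Szabo and Reyes, an endowed-chair holder before not an endowed-chair holder: Petrov, Greco and Okafor (an endowed-chair holder) before Szabo and Reyes (not an endowed-chair holder).
Among Petrov, Greco and Okafor, by current position: Petrov (Dean) before Greco and Okafor (Professor).
Greco and Okafor both have date the degree was conferred May 1, 2005, so the next rule applies.
Among Greco and Okafor, by years of continuous service (higher first): Greco (14 years) before Okafor (7 years).
Szabo and Reyes are each Professor, so the next rule applies.
Szabo and Reyes both have date the degree was conferred Jun 16, 2013, so the next rule applies.
Among Szabo and Reyes, by years of continuous service (higher first): Szabo (18 years) before Reyes (9 years).
Order: Varga, Drummond, Whitfield, Petrov, Greco, Okafor, Szabo, Reyes.

Szabo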